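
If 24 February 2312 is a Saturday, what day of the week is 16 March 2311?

Thursday

Count forward from the earlier date (March 16, 2311) to the later (February 24, 2312):
Day-of-year of March 16, 2311: 75.
Day-of-year of February 24, 2312: 55.
2311 has 365 days, so 365 − 75 = 290 days remain in 2311.
Total: 290 + 55 = 345 days.
345 mod 7 = 2, so 2 days before Saturday is Thursday.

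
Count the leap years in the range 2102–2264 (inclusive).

Years divisible by 4: 2104, 2108, …, 2264 — 41 in all.
Of these, 2200 is divisible by 100 but not 400, so not leap.
Leap years: 41 − 1 = 40.

40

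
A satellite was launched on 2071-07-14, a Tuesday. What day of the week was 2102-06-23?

From July 14, 2071 to July 14, 2101: 30 years, of which 7 contain a Feb 29 — 23×365 + 7×366 = 10957 days.
(2100 is not a leap year (divisible by 100 but not 400).)
July 2101: 31 − 14 = 17 days remain.
Then 10 full months totalling 304 days.
June 1–23, 2102: 23 days.
Residual: 344 days.
Total: 11301 days.
11301 mod 7 = 3, so 3 days after Tuesday is Friday.

Friday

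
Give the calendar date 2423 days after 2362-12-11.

2369-07-30

Count 2423 days after December 11, 2362:
Day-of-year of December 11, 2362: 345.
Day-of-year of July 30, 2369: 211.
2362 has 365 days, so 365 − 345 = 20 days remain in 2362.
Full years: 2363: 365; 2364: 366; 2365: 365; 2366: 365; 2367: 365; 2368: 366. Sum = 2192.
Total: 20 + 2192 + 211 = 2423 days.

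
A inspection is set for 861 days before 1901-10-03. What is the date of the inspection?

1899-05-25

Count 861 days before October 3, 1901:
May 1899: 31 − 25 = 6 days remain.
Then 28 full months totalling 852 days.
October 1–3, 1901: 3 days.
Total: 6 + 852 + 3 = 861 days.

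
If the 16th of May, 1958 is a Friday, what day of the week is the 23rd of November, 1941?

Sunday

Count forward from the earlier date (November 23, 1941) to the later (May 16, 1958):
Day-of-year of November 23, 1941: 327.
Day-of-year of May 16, 1958: 136.
1941 has 365 days, so 365 − 327 = 38 days remain in 1941.
Full years 1942–1957: 12 common + 4 leap = 12×365 + 4×366 = 5844 days.
Total: 38 + 5844 + 136 = 6018 days.
6018 mod 7 = 5, so 5 days before Friday is Sunday.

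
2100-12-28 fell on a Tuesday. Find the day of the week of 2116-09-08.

From December 28, 2100 to December 28, 2115: 15 years, of which 3 contain a Feb 29 — 12×365 + 3×366 = 5478 days.
December 2115: 31 − 28 = 3 days remain.
Then January (31), February 2116 (29), March (31), April (30), May (31), June (30), July (31), August (31): 31 + 29 + 31 + 30 + 31 + 30 + 31 + 31 = 244 days.
September 1–8, 2116: 8 days.
Residual: 255 days.
Total: 5733 days.
5733 is a multiple of 7, so 2116-09-08 falls on the same weekday: Tuesday.

Tuesday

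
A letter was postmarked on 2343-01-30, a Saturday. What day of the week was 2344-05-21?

Sunday

Day-of-year of January 30, 2343: 30.
Day-of-year of May 21, 2344: 142.
2343 has 365 days, so 365 − 30 = 335 days remain in 2343.
Total: 335 + 142 = 477 days.
477 mod 7 = 1, so 1 day after Saturday is Sunday.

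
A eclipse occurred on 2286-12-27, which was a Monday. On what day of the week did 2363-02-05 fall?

Tuesday

From December 27, 2286 to December 27, 2362: 76 years, of which 18 contain a Feb 29 — 58×365 + 18×366 = 27758 days.
(2300 is not a leap year (divisible by 100 but not 400).)
December 2362: 31 − 27 = 4 days remain.
Then January (31): 31 days.
February 1–5, 2363: 5 days (2363 is not a leap year).
Residual: 40 days.
Total: 27798 days.
27798 mod 7 = 1, so 1 day after Monday is Tuesday.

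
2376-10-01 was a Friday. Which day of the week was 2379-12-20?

Day-of-year of October 1, 2376: 275.
Day-of-year of December 20, 2379: 354.
2376 has 366 days, so 366 − 275 = 91 days remain in 2376.
Full years: 2377: 365; 2378: 365. Sum = 730.
Total: 91 + 730 + 354 = 1175 days.
1175 mod 7 = 6, so 6 days after Friday is Thursday.

Thursday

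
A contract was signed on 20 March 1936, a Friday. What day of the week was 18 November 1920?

Count forward from the earlier date (November 18, 1920) to the later (March 20, 1936):
From November 18, 1920 to November 18, 1935: 15 years, of which 3 contain a Feb 29 — 12×365 + 3×366 = 5478 days.
November 1935: 30 − 18 = 12 days remain.
Then December (31), January (31), February 1936 (29): 31 + 31 + 29 = 91 days.
March 1–20, 1936: 20 days.
Residual: 123 days.
Total: 5601 days.
5601 mod 7 = 1, so 1 day before Friday is Thursday.

Thursday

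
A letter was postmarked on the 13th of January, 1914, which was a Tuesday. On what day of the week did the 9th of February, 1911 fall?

Count forward from the earlier date (February 9, 1911) to the later (January 13, 1914):
February 9, 1911 → February 9, 1912: 365 days.
February 9, 1912 → February 9, 1913: 366 days (1912 is a leap year).
February 1913: 28 − 9 = 19 days remain (1913 is not a leap year, so February has 28 days).
Then 10 full months totalling 306 days.
January 1–13, 1914: 13 days.
Residual: 338 days.
Total: 1069 days.
1069 mod 7 = 5, so 5 days before Tuesday is Thursday.

Thursday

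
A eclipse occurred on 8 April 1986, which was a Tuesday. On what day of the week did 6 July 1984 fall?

Friday

Count forward from the earlier date (July 6, 1984) to the later (April 8, 1986):
Day-of-year of July 6, 1984: 188.
Day-of-year of April 8, 1986: 98.
1984 has 366 days, so 366 − 188 = 178 days remain in 1984.
Full years: 1985: 365. Sum = 365.
Total: 178 + 365 + 98 = 641 days.
641 mod 7 = 4, so 4 days before Tuesday is Friday.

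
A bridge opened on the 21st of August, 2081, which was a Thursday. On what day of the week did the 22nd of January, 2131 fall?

Monday

Day-of-year of August 21, 2081: 233.
Day-of-year of January 22, 2131: 22.
2081 has 365 days, so 365 − 233 = 132 days remain in 2081.
Full years 2082–2130: 38 common + 11 leap = 38×365 + 11×366 = 17896 days.
Total: 132 + 17896 + 22 = 18050 days.
18050 mod 7 = 4, so 4 days after Thursday is Monday.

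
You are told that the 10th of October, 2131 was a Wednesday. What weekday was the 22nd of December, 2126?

Sunday

Count forward from the earlier date (December 22, 2126) to the later (October 10, 2131):
December 22, 2126 → December 22, 2127: 365 days.
December 22, 2127 → December 22, 2128: 366 days (2128 is a leap year).
December 22, 2128 → December 22, 2129: 365 days.
December 22, 2129 → December 22, 2130: 365 days.
December 2130: 31 − 22 = 9 days remain.
Then 9 full months totalling 273 days.
October 1–10, 2131: 10 days.
Residual: 292 days.
Total: 1753 days.
1753 mod 7 = 3, so 3 days before Wednesday is Sunday.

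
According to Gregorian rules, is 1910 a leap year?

1910 is not a leap year.

No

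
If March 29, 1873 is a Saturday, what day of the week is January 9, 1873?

Thursday

Count forward from the earlier date (January 9, 1873) to the later (March 29, 1873):
January 1873: 31 − 9 = 22 days remain.
Then February 1873 (28): 28 days.
March 1–29, 1873: 29 days.
Total: 22 + 28 + 29 = 79 days.
79 mod 7 = 2, so 2 days before Saturday is Thursday.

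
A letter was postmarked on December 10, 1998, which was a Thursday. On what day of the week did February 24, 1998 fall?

Count forward from the earlier date (February 24, 1998) to the later (December 10, 1998):
February 1998: 28 − 24 = 4 days remain (1998 is not a leap year, so February has 28 days).
Then 9 full months totalling 275 days.
December 1–10, 1998: 10 days.
Total: 4 + 275 + 10 = 289 days.
289 mod 7 = 2, so 2 days before Thursday is Tuesday.

Tuesday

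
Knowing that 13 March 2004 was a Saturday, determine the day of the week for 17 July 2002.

Count forward from the earlier date (July 17, 2002) to the later (March 13, 2004):
July 2002: 31 − 17 = 14 days remain.
Then 19 full months totalling 578 days.
March 1–13, 2004: 13 days.
Total: 14 + 578 + 13 = 605 days.
605 mod 7 = 3, so 3 days before Saturday is Wednesday.

Wednesday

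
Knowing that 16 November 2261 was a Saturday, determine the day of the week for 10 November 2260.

Count forward from the earlier date (November 10, 2260) to the later (November 16, 2261):
November 2260: 30 − 10 = 20 days remain.
Then 11 full months totalling 335 days.
November 1–16, 2261: 16 days.
Total: 20 + 335 + 16 = 371 days.
371 is a multiple of 7, so 10 November 2260 falls on the same weekday: Saturday.

Saturday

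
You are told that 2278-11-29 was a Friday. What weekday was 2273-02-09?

Sunday

Count forward from the earlier date (February 9, 2273) to the later (November 29, 2278):
February 9, 2273 → February 9, 2274: 365 days.
February 9, 2274 → February 9, 2275: 365 days.
February 9, 2275 → February 9, 2276: 365 days.
February 9, 2276 → February 9, 2277: 366 days (2276 is a leap year).
February 9, 2277 → February 9, 2278: 365 days.
February 2278: 28 − 9 = 19 days remain (2278 is not a leap year, so February has 28 days).
Then March (31), April (30), May (31), June (30), July (31), August (31), September (30), October (31): 31 + 30 + 31 + 30 + 31 + 31 + 30 + 31 = 245 days.
November 1–29, 2278: 29 days.
Residual: 293 days.
Total: 2119 days.
2119 mod 7 = 5, so 5 days before Friday is Sunday.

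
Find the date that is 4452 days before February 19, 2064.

December 12, 2051

Count 4452 days before February 19, 2064:
From December 12, 2051 to December 12, 2063: 12 years, of which 3 contain a Feb 29 — 9×365 + 3×366 = 4383 days.
December 2063: 31 − 12 = 19 days remain.
Then January (31): 31 days.
February 1–19, 2064: 19 days (2064 is a leap year).
Residual: 69 days.
Total: 4452 days.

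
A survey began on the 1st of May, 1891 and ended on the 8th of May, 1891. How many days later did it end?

Within May 1891: 8 − 1 = 7 days.

7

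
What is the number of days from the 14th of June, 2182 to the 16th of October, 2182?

124

June 2182: 30 − 14 = 16 days remain.
Then July (31), August (31), September (30): 31 + 31 + 30 = 92 days.
October 1–16, 2182: 16 days.
Total: 16 + 92 + 16 = 124 days.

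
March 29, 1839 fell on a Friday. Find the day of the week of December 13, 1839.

Friday

March 1839: 31 − 29 = 2 days remain.
Then April (30), May (31), June (30), July (31), August (31), September (30), October (31), November (30): 30 + 31 + 30 + 31 + 31 + 30 + 31 + 30 = 244 days.
December 1–13, 1839: 13 days.
Total: 2 + 244 + 13 = 259 days.
259 is a multiple of 7, so December 13, 1839 falls on the same weekday: Friday.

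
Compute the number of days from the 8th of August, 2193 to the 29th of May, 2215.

Day-of-year of August 8, 2193: 220.
Day-of-year of May 29, 2215: 149.
2193 has 365 days, so 365 − 220 = 145 days remain in 2193.
Full years 2194–2214: 17 common + 4 leap = 17×365 + 4×366 = 7669 days.
Total: 145 + 7669 + 149 = 7963 days.

7963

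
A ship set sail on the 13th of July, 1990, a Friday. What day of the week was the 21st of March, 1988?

Monday

Count forward from the earlier date (March 21, 1988) to the later (July 13, 1990):
Day-of-year of March 21, 1988: 81.
Day-of-year of July 13, 1990: 194.
1988 has 366 days, so 366 − 81 = 285 days remain in 1988.
Full years: 1989: 365. Sum = 365.
Total: 285 + 365 + 194 = 844 days.
844 mod 7 = 4, so 4 days before Friday is Monday.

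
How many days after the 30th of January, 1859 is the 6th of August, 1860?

554

January 1859: 31 − 30 = 1 day remains.
Then 18 full months totalling 547 days.
August 1–6, 1860: 6 days.
Total: 1 + 547 + 6 = 554 days.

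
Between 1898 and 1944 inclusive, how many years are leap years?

Years divisible by 4 in [1898, 1944]: 1900, 1904, 1908, 1912, 1916, 1920, 1924, 1928, 1932, 1936, 1940, 1944.
Of these, 1900 is divisible by 100 but not 400, so not leap.
Leap years: 12 − 1 = 11.

11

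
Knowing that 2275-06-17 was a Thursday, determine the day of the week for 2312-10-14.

Monday

From June 17, 2275 to June 17, 2312: 37 years, of which 9 contain a Feb 29 — 28×365 + 9×366 = 13514 days.
(2300 is not a leap year (divisible by 100 but not 400).)
June 2312: 30 − 17 = 13 days remain.
Then July (31), August (31), September (30): 31 + 31 + 30 = 92 days.
October 1–14, 2312: 14 days.
Residual: 119 days.
Total: 13633 days.
13633 mod 7 = 4, so 4 days after Thursday is Monday.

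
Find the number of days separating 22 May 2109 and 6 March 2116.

2480

May 22, 2109 → May 22, 2110: 365 days.
May 22, 2110 → May 22, 2111: 365 days.
May 22, 2111 → May 22, 2112: 366 days (2112 is a leap year).
May 22, 2112 → May 22, 2113: 365 days.
May 22, 2113 → May 22, 2114: 365 days.
May 22, 2114 → May 22, 2115: 365 days.
May 2115: 31 − 22 = 9 days remain.
Then 9 full months totalling 274 days.
March 1–6, 2116: 6 days.
Residual: 289 days.
Total: 2480 days.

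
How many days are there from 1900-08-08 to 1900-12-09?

123

August 1900: 31 − 8 = 23 days remain.
Then September (30), October (31), November (30): 30 + 31 + 30 = 91 days.
December 1–9, 1900: 9 days.
Total: 23 + 91 + 9 = 123 days.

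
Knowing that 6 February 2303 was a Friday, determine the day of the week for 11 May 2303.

Monday

February 2303: 28 − 6 = 22 days remain (2303 is not a leap year, so February has 28 days).
Then March (31), April (30): 31 + 30 = 61 days.
May 1–11, 2303: 11 days.
Total: 22 + 61 + 11 = 94 days.
94 mod 7 = 3, so 3 days after Friday is Monday.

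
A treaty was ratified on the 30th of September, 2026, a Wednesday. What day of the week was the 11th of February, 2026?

Wednesday

Count forward from the earlier date (February 11, 2026) to the later (September 30, 2026):
February 2026: 28 − 11 = 17 days remain (2026 is not a leap year, so February has 28 days).
Then March (31), April (30), May (31), June (30), July (31), August (31): 31 + 30 + 31 + 30 + 31 + 31 = 184 days.
September 1–30, 2026: 30 days.
Total: 17 + 184 + 30 = 231 days.
231 is a multiple of 7, so the 11th of February, 2026 falls on the same weekday: Wednesday.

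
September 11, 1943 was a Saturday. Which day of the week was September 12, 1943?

Sunday

Within September 1943: 12 − 11 = 1 day.
1 mod 7 = 1, so 1 day after Saturday is Sunday.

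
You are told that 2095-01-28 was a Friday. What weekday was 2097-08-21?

January 28, 2095 → January 28, 2096: 365 days.
January 28, 2096 → January 28, 2097: 366 days (2096 is a leap year).
January 2097: 31 − 28 = 3 days remain.
Then February 2097 (28), March (31), April (30), May (31), June (30), July (31): 28 + 31 + 30 + 31 + 30 + 31 = 181 days.
August 1–21, 2097: 21 days.
Residual: 205 days.
Total: 936 days.
936 mod 7 = 5, so 5 days after Friday is Wednesday.

Wednesday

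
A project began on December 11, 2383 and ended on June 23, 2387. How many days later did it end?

Day-of-year of December 11, 2383: 345.
Day-of-year of June 23, 2387: 174.
2383 has 365 days, so 365 − 345 = 20 days remain in 2383.
Full years: 2384: 366; 2385: 365; 2386: 365. Sum = 1096.
Total: 20 + 1096 + 174 = 1290 days.

1290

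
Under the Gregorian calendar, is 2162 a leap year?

2162 is not a leap year.

No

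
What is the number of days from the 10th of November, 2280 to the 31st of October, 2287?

Day-of-year of November 10, 2280: 315.
Day-of-year of October 31, 2287: 304.
2280 has 366 days, so 366 − 315 = 51 days remain in 2280.
Full years: 2281: 365; 2282: 365; 2283: 365; 2284: 366; 2285: 365; 2286: 365. Sum = 2191.
Total: 51 + 2191 + 304 = 2546 days.

2546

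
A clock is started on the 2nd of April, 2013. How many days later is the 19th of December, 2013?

261

April 2013: 30 − 2 = 28 days remain.
Then May (31), June (30), July (31), August (31), September (30), October (31), November (30): 31 + 30 + 31 + 31 + 30 + 31 + 30 = 214 days.
December 1–19, 2013: 19 days.
Total: 28 + 214 + 19 = 261 days.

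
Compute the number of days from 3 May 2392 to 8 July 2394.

796

May 2392: 31 − 3 = 28 days remain.
Then 25 full months totalling 760 days.
July 1–8, 2394: 8 days.
Total: 28 + 760 + 8 = 796 days.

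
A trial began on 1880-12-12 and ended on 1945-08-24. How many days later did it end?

23630

From December 12, 1880 to December 12, 1944: 64 years, of which 15 contain a Feb 29 — 49×365 + 15×366 = 23375 days.
(1900 is not a leap year (divisible by 100 but not 400).)
December 1944: 31 − 12 = 19 days remain.
Then January (31), February 1945 (28), March (31), April (30), May (31), June (30), July (31): 31 + 28 + 31 + 30 + 31 + 30 + 31 = 212 days.
August 1–24, 1945: 24 days.
Residual: 255 days.
Total: 23630 days.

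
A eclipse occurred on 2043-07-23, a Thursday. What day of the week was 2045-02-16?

July 23, 2043 → July 23, 2044: 366 days (2044 is a leap year).
July 2044: 31 − 23 = 8 days remain.
Then August (31), September (30), October (31), November (30), December (31), January (31): 31 + 30 + 31 + 30 + 31 + 31 = 184 days.
February 1–16, 2045: 16 days (2045 is not a leap year).
Residual: 208 days.
Total: 574 days.
574 is a multiple of 7, so 2045-02-16 falls on the same weekday: Thursday.

Thursday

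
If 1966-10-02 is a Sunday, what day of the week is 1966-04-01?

Count forward from the earlier date (April 1, 1966) to the later (October 2, 1966):
April 1966: 30 − 1 = 29 days remain.
Then May (31), June (30), July (31), August (31), September (30): 31 + 30 + 31 + 31 + 30 = 153 days.
October 1–2, 1966: 2 days.
Total: 29 + 153 + 2 = 184 days.
184 mod 7 = 2, so 2 days before Sunday is Friday.

Friday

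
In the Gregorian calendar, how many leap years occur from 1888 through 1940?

Years divisible by 4: 1888, 1892, …, 1940 — 14 in all.
Of these, 1900 is divisible by 100 but not 400, so not leap.
Leap years: 14 − 1 = 13.

13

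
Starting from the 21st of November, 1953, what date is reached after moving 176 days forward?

the 16th of May, 1954

Count 176 days after November 21, 1953:
Day-of-year of November 21, 1953: 325.
Day-of-year of May 16, 1954: 136.
1953 has 365 days, so 365 − 325 = 40 days remain in 1953.
Total: 40 + 136 = 176 days.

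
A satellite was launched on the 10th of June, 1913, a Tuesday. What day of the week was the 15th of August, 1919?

Friday

Day-of-year of June 10, 1913: 161.
Day-of-year of August 15, 1919: 227.
1913 has 365 days, so 365 − 161 = 204 days remain in 1913.
Full years: 1914: 365; 1915: 365; 1916: 366; 1917: 365; 1918: 365. Sum = 1826.
Total: 204 + 1826 + 227 = 2257 days.
2257 mod 7 = 3, so 3 days after Tuesday is Friday.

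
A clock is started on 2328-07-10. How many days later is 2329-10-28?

475

Day-of-year of July 10, 2328: 192.
Day-of-year of October 28, 2329: 301.
2328 has 366 days, so 366 − 192 = 174 days remain in 2328.
Total: 174 + 301 = 475 days.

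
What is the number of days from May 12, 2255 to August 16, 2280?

9228

From May 12, 2255 to May 12, 2280: 25 years, of which 7 contain a Feb 29 — 18×365 + 7×366 = 9132 days.
May 2280: 31 − 12 = 19 days remain.
Then June (30), July (31): 30 + 31 = 61 days.
August 1–16, 2280: 16 days.
Residual: 96 days.
Total: 9228 days.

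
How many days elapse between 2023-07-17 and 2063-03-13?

From July 17, 2023 to July 17, 2062: 39 years, of which 10 contain a Feb 29 — 29×365 + 10×366 = 14245 days.
July 2062: 31 − 17 = 14 days remain.
Then August (31), September (30), October (31), November (30), December (31), January (31), February 2063 (28): 31 + 30 + 31 + 30 + 31 + 31 + 28 = 212 days.
March 1–13, 2063: 13 days.
Residual: 239 days.
Total: 14484 days.

14484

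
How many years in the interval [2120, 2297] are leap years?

44

Years divisible by 4: 2120, 2124, …, 2296 — 45 in all.
Of these, 2200 is divisible by 100 but not 400, so not leap.
Leap years: 45 − 1 = 44.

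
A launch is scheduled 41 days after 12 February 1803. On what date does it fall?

25 March 1803

Count 41 days after February 12, 1803:
February 1803: 28 − 12 = 16 days remain (1803 is not a leap year, so February has 28 days).
March 1–25, 1803: 25 days.
Total: 16 + 25 = 41 days.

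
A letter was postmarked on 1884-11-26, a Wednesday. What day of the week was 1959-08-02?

From November 26, 1884 to November 26, 1958: 74 years, of which 17 contain a Feb 29 — 57×365 + 17×366 = 27027 days.
(1900 is not a leap year (divisible by 100 but not 400).)
November 1958: 30 − 26 = 4 days remain.
Then December (31), January (31), February 1959 (28), March (31), April (30), May (31), June (30), July (31): 31 + 31 + 28 + 31 + 30 + 31 + 30 + 31 = 243 days.
August 1–2, 1959: 2 days.
Residual: 249 days.
Total: 27276 days.
27276 mod 7 = 4, so 4 days after Wednesday is Sunday.

Sunday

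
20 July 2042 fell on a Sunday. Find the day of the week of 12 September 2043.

July 20, 2042 → July 20, 2043: 365 days.
July 2043: 31 − 20 = 11 days remain.
Then August (31): 31 days.
September 1–12, 2043: 12 days.
Residual: 54 days.
Total: 419 days.
419 mod 7 = 6, so 6 days after Sunday is Saturday.

Saturday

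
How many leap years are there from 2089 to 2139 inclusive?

11

Years divisible by 4 in [2089, 2139]: 2092, 2096, 2100, 2104, 2108, 2112, 2116, 2120, 2124, 2128, 2132, 2136.
Of these, 2100 is divisible by 100 but not 400, so not leap.
Leap years: 12 − 1 = 11.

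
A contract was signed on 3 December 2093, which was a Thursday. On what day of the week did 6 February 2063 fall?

Tuesday

Count forward from the earlier date (February 6, 2063) to the later (December 3, 2093):
Day-of-year of February 6, 2063: 37.
Day-of-year of December 3, 2093: 337.
2063 has 365 days, so 365 − 37 = 328 days remain in 2063.
Full years 2064–2092: 21 common + 8 leap = 21×365 + 8×366 = 10593 days.
Total: 328 + 10593 + 337 = 11258 days.
11258 mod 7 = 2, so 2 days before Thursday is Tuesday.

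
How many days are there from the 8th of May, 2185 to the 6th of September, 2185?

121

May 2185: 31 − 8 = 23 days remain.
Then June (30), July (31), August (31): 30 + 31 + 31 = 92 days.
September 1–6, 2185: 6 days.
Total: 23 + 92 + 6 = 121 days.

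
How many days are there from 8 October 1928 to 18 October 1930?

740

October 1928: 31 − 8 = 23 days remain.
Then 23 full months totalling 699 days.
October 1–18, 1930: 18 days.
Total: 23 + 699 + 18 = 740 days.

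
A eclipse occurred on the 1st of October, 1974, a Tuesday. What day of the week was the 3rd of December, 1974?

October 1974: 31 − 1 = 30 days remain.
Then November (30): 30 days.
December 1–3, 1974: 3 days.
Total: 30 + 30 + 3 = 63 days.
63 is a multiple of 7, so the 3rd of December, 1974 falls on the same weekday: Tuesday.

Tuesday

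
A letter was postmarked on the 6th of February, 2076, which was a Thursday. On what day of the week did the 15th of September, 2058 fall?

Count forward from the earlier date (September 15, 2058) to the later (February 6, 2076):
From September 15, 2058 to September 15, 2075: 17 years, of which 4 contain a Feb 29 — 13×365 + 4×366 = 6209 days.
September 2075: 30 − 15 = 15 days remain.
Then October (31), November (30), December (31), January (31): 31 + 30 + 31 + 31 = 123 days.
February 1–6, 2076: 6 days (2076 is a leap year).
Residual: 144 days.
Total: 6353 days.
6353 mod 7 = 4, so 4 days before Thursday is Sunday.

Sunday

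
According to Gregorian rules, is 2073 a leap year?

No

2073 is not a leap year.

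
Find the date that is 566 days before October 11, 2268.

March 25, 2267

Count 566 days before October 11, 2268:
March 25, 2267 → March 25, 2268: 366 days (2268 is a leap year).
March 2268: 31 − 25 = 6 days remain.
Then April (30), May (31), June (30), July (31), August (31), September (30): 30 + 31 + 30 + 31 + 31 + 30 = 183 days.
October 1–11, 2268: 11 days.
Residual: 200 days.
Total: 566 days.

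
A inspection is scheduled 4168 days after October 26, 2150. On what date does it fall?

March 25, 2162

Count 4168 days after October 26, 2150:
Day-of-year of October 26, 2150: 299.
Day-of-year of March 25, 2162: 84.
2150 has 365 days, so 365 − 299 = 66 days remain in 2150.
Full years 2151–2161: 8 common + 3 leap = 8×365 + 3×366 = 4018 days.
Total: 66 + 4018 + 84 = 4168 days.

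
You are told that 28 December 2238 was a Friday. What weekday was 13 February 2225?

Sunday

Count forward from the earlier date (February 13, 2225) to the later (December 28, 2238):
From February 13, 2225 to February 13, 2238: 13 years, of which 3 contain a Feb 29 — 10×365 + 3×366 = 4748 days.
February 2238: 28 − 13 = 15 days remain (2238 is not a leap year, so February has 28 days).
Then 9 full months totalling 275 days.
December 1–28, 2238: 28 days.
Residual: 318 days.
Total: 5066 days.
5066 mod 7 = 5, so 5 days before Friday is Sunday.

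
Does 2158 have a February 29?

No

2158 is not a leap year.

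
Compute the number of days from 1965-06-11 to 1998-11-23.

12218

From June 11, 1965 to June 11, 1998: 33 years, of which 8 contain a Feb 29 — 25×365 + 8×366 = 12053 days.
June 1998: 30 − 11 = 19 days remain.
Then July (31), August (31), September (30), October (31): 31 + 31 + 30 + 31 = 123 days.
November 1–23, 1998: 23 days.
Residual: 165 days.
Total: 12218 days.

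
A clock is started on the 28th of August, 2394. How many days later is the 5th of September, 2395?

Day-of-year of August 28, 2394: 240.
Day-of-year of September 5, 2395: 248.
2394 has 365 days, so 365 − 240 = 125 days remain in 2394.
Total: 125 + 248 = 373 days.

373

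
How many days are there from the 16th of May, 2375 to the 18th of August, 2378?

1190

May 16, 2375 → May 16, 2376: 366 days (2376 is a leap year).
May 16, 2376 → May 16, 2377: 365 days.
May 16, 2377 → May 16, 2378: 365 days.
May 2378: 31 − 16 = 15 days remain.
Then June (30), July (31): 30 + 31 = 61 days.
August 1–18, 2378: 18 days.
Residual: 94 days.
Total: 1190 days.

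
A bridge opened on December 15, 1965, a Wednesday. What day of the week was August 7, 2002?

From December 15, 1965 to December 15, 2001: 36 years, of which 9 contain a Feb 29 — 27×365 + 9×366 = 13149 days.
(2000 is a leap year (divisible by 400).)
December 2001: 31 − 15 = 16 days remain.
Then January (31), February 2002 (28), March (31), April (30), May (31), June (30), July (31): 31 + 28 + 31 + 30 + 31 + 30 + 31 = 212 days.
August 1–7, 2002: 7 days.
Residual: 235 days.
Total: 13384 days.
13384 is a multiple of 7, so August 7, 2002 falls on the same weekday: Wednesday.

Wednesday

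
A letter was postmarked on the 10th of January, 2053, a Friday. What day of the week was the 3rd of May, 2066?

Day-of-year of January 10, 2053: 10.
Day-of-year of May 3, 2066: 123.
2053 has 365 days, so 365 − 10 = 355 days remain in 2053.
Full years 2054–2065: 9 common + 3 leap = 9×365 + 3×366 = 4383 days.
Total: 355 + 4383 + 123 = 4861 days.
4861 mod 7 = 3, so 3 days after Friday is Monday.

Monday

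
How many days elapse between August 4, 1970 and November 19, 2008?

13987

From August 4, 1970 to August 4, 2008: 38 years, of which 10 contain a Feb 29 — 28×365 + 10×366 = 13880 days.
(2000 is a leap year (divisible by 400).)
August 2008: 31 − 4 = 27 days remain.
Then September (30), October (31): 30 + 31 = 61 days.
November 1–19, 2008: 19 days.
Residual: 107 days.
Total: 13987 days.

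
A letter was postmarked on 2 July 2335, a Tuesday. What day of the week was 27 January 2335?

Sunday

Count forward from the earlier date (January 27, 2335) to the later (July 2, 2335):
January 2335: 31 − 27 = 4 days remain.
Then February 2335 (28), March (31), April (30), May (31), June (30): 28 + 31 + 30 + 31 + 30 = 150 days.
July 1–2, 2335: 2 days.
Total: 4 + 150 + 2 = 156 days.
156 mod 7 = 2, so 2 days before Tuesday is Sunday.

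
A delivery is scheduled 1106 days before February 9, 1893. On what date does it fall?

January 30, 1890

Count 1106 days before February 9, 1893:
January 30, 1890 → January 30, 1891: 365 days.
January 30, 1891 → January 30, 1892: 365 days.
January 30, 1892 → January 30, 1893: 366 days (1892 is a leap year).
January 1893: 31 − 30 = 1 day remains.
February 1–9, 1893: 9 days (1893 is not a leap year).
Residual: 10 days.
Total: 1106 days.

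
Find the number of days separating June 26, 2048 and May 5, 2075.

9809

Day-of-year of June 26, 2048: 178.
Day-of-year of May 5, 2075: 125.
2048 has 366 days, so 366 − 178 = 188 days remain in 2048.
Full years 2049–2074: 20 common + 6 leap = 20×365 + 6×366 = 9496 days.
Total: 188 + 9496 + 125 = 9809 days.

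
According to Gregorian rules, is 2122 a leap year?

2122 is not a leap year.

No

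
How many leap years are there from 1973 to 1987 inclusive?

3

Years divisible by 4 in [1973, 1987]: 1976, 1980, 1984.
No century exceptions apply. Count: 3.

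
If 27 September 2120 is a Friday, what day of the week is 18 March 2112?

Friday

Count forward from the earlier date (March 18, 2112) to the later (September 27, 2120):
Day-of-year of March 18, 2112: 78.
Day-of-year of September 27, 2120: 271.
2112 has 366 days, so 366 − 78 = 288 days remain in 2112.
Full years 2113–2119: 6 common + 1 leap = 6×365 + 1×366 = 2556 days.
Total: 288 + 2556 + 271 = 3115 days.
3115 is a multiple of 7, so 18 March 2112 falls on the same weekday: Friday.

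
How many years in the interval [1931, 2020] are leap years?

23

Years divisible by 4: 1932, 1936, …, 2020 — 23 in all.
2000 is divisible by 400, so still leap.
No century exceptions apply. Count: 23.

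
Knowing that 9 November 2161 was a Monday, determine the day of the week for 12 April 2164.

Thursday

Day-of-year of November 9, 2161: 313.
Day-of-year of April 12, 2164: 103.
2161 has 365 days, so 365 − 313 = 52 days remain in 2161.
Full years: 2162: 365; 2163: 365. Sum = 730.
Total: 52 + 730 + 103 = 885 days.
885 mod 7 = 3, so 3 days after Monday is Thursday.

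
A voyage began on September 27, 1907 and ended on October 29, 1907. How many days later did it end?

32

September 1907: 30 − 27 = 3 days remain.
October 1–29, 1907: 29 days.
Total: 3 + 29 = 32 days.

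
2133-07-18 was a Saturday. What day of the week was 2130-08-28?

Monday

Count forward from the earlier date (August 28, 2130) to the later (July 18, 2133):
Day-of-year of August 28, 2130: 240.
Day-of-year of July 18, 2133: 199.
2130 has 365 days, so 365 − 240 = 125 days remain in 2130.
Full years: 2131: 365; 2132: 366. Sum = 731.
Total: 125 + 731 + 199 = 1055 days.
1055 mod 7 = 5, so 5 days before Saturday is Monday.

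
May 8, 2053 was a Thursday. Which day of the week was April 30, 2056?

Sunday

Day-of-year of May 8, 2053: 128.
Day-of-year of April 30, 2056: 121.
2053 has 365 days, so 365 − 128 = 237 days remain in 2053.
Full years: 2054: 365; 2055: 365. Sum = 730.
Total: 237 + 730 + 121 = 1088 days.
1088 mod 7 = 3, so 3 days after Thursday is Sunday.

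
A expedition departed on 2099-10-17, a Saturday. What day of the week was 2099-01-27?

Count forward from the earlier date (January 27, 2099) to the later (October 17, 2099):
January 2099: 31 − 27 = 4 days remain.
Then February 2099 (28), March (31), April (30), May (31), June (30), July (31), August (31), September (30): 28 + 31 + 30 + 31 + 30 + 31 + 31 + 30 = 242 days.
October 1–17, 2099: 17 days.
Total: 4 + 242 + 17 = 263 days.
263 mod 7 = 4, so 4 days before Saturday is Tuesday.

Tuesday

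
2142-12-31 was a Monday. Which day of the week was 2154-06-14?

Day-of-year of December 31, 2142: 365.
Day-of-year of June 14, 2154: 165.
2142 has 365 days, so 365 − 365 = 0 days remain in 2142.
Full years 2143–2153: 8 common + 3 leap = 8×365 + 3×366 = 4018 days.
Total: 0 + 4018 + 165 = 4183 days.
4183 mod 7 = 4, so 4 days after Monday is Friday.

Friday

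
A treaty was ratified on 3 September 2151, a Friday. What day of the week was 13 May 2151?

Count forward from the earlier date (May 13, 2151) to the later (September 3, 2151):
May 2151: 31 − 13 = 18 days remain.
Then June (30), July (31), August (31): 30 + 31 + 31 = 92 days.
September 1–3, 2151: 3 days.
Total: 18 + 92 + 3 = 113 days.
113 mod 7 = 1, so 1 day before Friday is Thursday.

Thursday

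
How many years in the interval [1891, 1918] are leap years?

6

Years divisible by 4 in [1891, 1918]: 1892, 1896, 1900, 1904, 1908, 1912, 1916.
Of these, 1900 is divisible by 100 but not 400, so not leap.
Leap years: 7 − 1 = 6.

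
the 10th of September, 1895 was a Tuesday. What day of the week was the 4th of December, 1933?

Monday

Day-of-year of September 10, 1895: 253.
Day-of-year of December 4, 1933: 338.
1895 has 365 days, so 365 − 253 = 112 days remain in 1895.
Full years 1896–1932: 28 common + 9 leap = 28×365 + 9×366 = 13514 days.
Total: 112 + 13514 + 338 = 13964 days.
13964 mod 7 = 6, so 6 days after Tuesday is Monday.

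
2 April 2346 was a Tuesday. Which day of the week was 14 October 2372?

Saturday

Day-of-year of April 2, 2346: 92.
Day-of-year of October 14, 2372: 288.
2346 has 365 days, so 365 − 92 = 273 days remain in 2346.
Full years 2347–2371: 19 common + 6 leap = 19×365 + 6×366 = 9131 days.
Total: 273 + 9131 + 288 = 9692 days.
9692 mod 7 = 4, so 4 days after Tuesday is Saturday.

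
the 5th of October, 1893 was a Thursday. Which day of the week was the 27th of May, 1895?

Monday

October 5, 1893 → October 5, 1894: 365 days.
October 1894: 31 − 5 = 26 days remain.
Then November (30), December (31), January (31), February 1895 (28), March (31), April (30): 30 + 31 + 31 + 28 + 31 + 30 = 181 days.
May 1–27, 1895: 27 days.
Residual: 234 days.
Total: 599 days.
599 mod 7 = 4, so 4 days after Thursday is Monday.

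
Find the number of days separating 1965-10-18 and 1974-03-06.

Day-of-year of October 18, 1965: 291.
Day-of-year of March 6, 1974: 65.
1965 has 365 days, so 365 − 291 = 74 days remain in 1965.
Full years 1966–1973: 6 common + 2 leap = 6×365 + 2×366 = 2922 days.
Total: 74 + 2922 + 65 = 3061 days.

3061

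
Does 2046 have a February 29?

2046 is not a leap year.

No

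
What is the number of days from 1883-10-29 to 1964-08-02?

Day-of-year of October 29, 1883: 302.
Day-of-year of August 2, 1964: 215.
1883 has 365 days, so 365 − 302 = 63 days remain in 1883.
Full years 1884–1963: 61 common + 19 leap = 61×365 + 19×366 = 29219 days.
Total: 63 + 29219 + 215 = 29497 days.

29497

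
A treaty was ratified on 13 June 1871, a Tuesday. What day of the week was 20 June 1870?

Count forward from the earlier date (June 20, 1870) to the later (June 13, 1871):
Day-of-year of June 20, 1870: 171.
Day-of-year of June 13, 1871: 164.
1870 has 365 days, so 365 − 171 = 194 days remain in 1870.
Total: 194 + 164 = 358 days.
358 mod 7 = 1, so 1 day before Tuesday is Monday.

Monday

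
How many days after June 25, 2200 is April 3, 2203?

June 25, 2200 → June 25, 2201: 365 days.
June 25, 2201 → June 25, 2202: 365 days.
June 2202: 30 − 25 = 5 days remain.
Then 9 full months totalling 274 days.
April 1–3, 2203: 3 days.
Residual: 282 days.
Total: 1012 days.

1012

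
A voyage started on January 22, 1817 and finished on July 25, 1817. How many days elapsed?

184

January 1817: 31 − 22 = 9 days remain.
Then February 1817 (28), March (31), April (30), May (31), June (30): 28 + 31 + 30 + 31 + 30 = 150 days.
July 1–25, 1817: 25 days.
Total: 9 + 150 + 25 = 184 days.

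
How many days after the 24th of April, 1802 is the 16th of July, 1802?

83

April 1802: 30 − 24 = 6 days remain.
Then May (31), June (30): 31 + 30 = 61 days.
July 1–16, 1802: 16 days.
Total: 6 + 61 + 16 = 83 days.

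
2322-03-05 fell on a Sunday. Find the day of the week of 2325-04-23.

Thursday

March 5, 2322 → March 5, 2323: 365 days.
March 5, 2323 → March 5, 2324: 366 days (2324 is a leap year).
March 5, 2324 → March 5, 2325: 365 days.
March 2325: 31 − 5 = 26 days remain.
April 1–23, 2325: 23 days.
Residual: 49 days.
Total: 1145 days.
1145 mod 7 = 4, so 4 days after Sunday is Thursday.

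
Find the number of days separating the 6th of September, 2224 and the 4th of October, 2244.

7333

From September 6, 2224 to September 6, 2244: 20 years, of which 5 contain a Feb 29 — 15×365 + 5×366 = 7305 days.
September 2244: 30 − 6 = 24 days remain.
October 1–4, 2244: 4 days.
Residual: 28 days.
Total: 7333 days.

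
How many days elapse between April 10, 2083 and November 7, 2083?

April 2083: 30 − 10 = 20 days remain.
Then May (31), June (30), July (31), August (31), September (30), October (31): 31 + 30 + 31 + 31 + 30 + 31 = 184 days.
November 1–7, 2083: 7 days.
Total: 20 + 184 + 7 = 211 days.

211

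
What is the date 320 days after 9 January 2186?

25 November 2186

Count 320 days after January 9, 2186:
January 2186: 31 − 9 = 22 days remain.
Then 9 full months totalling 273 days.
November 1–25, 2186: 25 days.
Total: 22 + 273 + 25 = 320 days.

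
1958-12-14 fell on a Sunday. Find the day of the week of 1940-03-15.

Friday

Count forward from the earlier date (March 15, 1940) to the later (December 14, 1958):
Day-of-year of March 15, 1940: 75.
Day-of-year of December 14, 1958: 348.
1940 has 366 days, so 366 − 75 = 291 days remain in 1940.
Full years 1941–1957: 13 common + 4 leap = 13×365 + 4×366 = 6209 days.
Total: 291 + 6209 + 348 = 6848 days.
6848 mod 7 = 2, so 2 days before Sunday is Friday.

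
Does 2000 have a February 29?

Yes

2000 is a leap year (divisible by 400).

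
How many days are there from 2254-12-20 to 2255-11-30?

Day-of-year of December 20, 2254: 354.
Day-of-year of November 30, 2255: 334.
2254 has 365 days, so 365 − 354 = 11 days remain in 2254.
Total: 11 + 334 = 345 days.

345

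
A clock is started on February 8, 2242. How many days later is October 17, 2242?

251

February 2242: 28 − 8 = 20 days remain (2242 is not a leap year, so February has 28 days).
Then March (31), April (30), May (31), June (30), July (31), August (31), September (30): 31 + 30 + 31 + 30 + 31 + 31 + 30 = 214 days.
October 1–17, 2242: 17 days.
Total: 20 + 214 + 17 = 251 days.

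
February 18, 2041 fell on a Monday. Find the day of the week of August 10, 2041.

February 2041: 28 − 18 = 10 days remain (2041 is not a leap year, so February has 28 days).
Then March (31), April (30), May (31), June (30), July (31): 31 + 30 + 31 + 30 + 31 = 153 days.
August 1–10, 2041: 10 days.
Total: 10 + 153 + 10 = 173 days.
173 mod 7 = 5, so 5 days after Monday is Saturday.

Saturday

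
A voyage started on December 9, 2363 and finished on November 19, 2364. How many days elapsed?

December 2363: 31 − 9 = 22 days remain.
Then 10 full months totalling 305 days.
November 1–19, 2364: 19 days.
Residual: 346 days.
Total: 346 days.

346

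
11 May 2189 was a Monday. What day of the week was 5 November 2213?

From May 11, 2189 to May 11, 2213: 24 years, of which 5 contain a Feb 29 — 19×365 + 5×366 = 8765 days.
(2200 is not a leap year (divisible by 100 but not 400).)
May 2213: 31 − 11 = 20 days remain.
Then June (30), July (31), August (31), September (30), October (31): 30 + 31 + 31 + 30 + 31 = 153 days.
November 1–5, 2213: 5 days.
Residual: 178 days.
Total: 8943 days.
8943 mod 7 = 4, so 4 days after Monday is Friday.

Friday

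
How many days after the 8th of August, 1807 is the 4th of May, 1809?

635

August 8, 1807 → August 8, 1808: 366 days (1808 is a leap year).
August 1808: 31 − 8 = 23 days remain.
Then September (30), October (31), November (30), December (31), January (31), February 1809 (28), March (31), April (30): 30 + 31 + 30 + 31 + 31 + 28 + 31 + 30 = 242 days.
May 1–4, 1809: 4 days.
Residual: 269 days.
Total: 635 days.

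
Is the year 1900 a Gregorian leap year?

1900 is not a leap year (divisible by 100 but not 400).

No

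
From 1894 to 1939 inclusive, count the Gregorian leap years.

10

Years divisible by 4 in [1894, 1939]: 1896, 1900, 1904, 1908, 1912, 1916, 1920, 1924, 1928, 1932, 1936.
Of these, 1900 is divisible by 100 but not 400, so not leap.
Leap years: 11 − 1 = 10.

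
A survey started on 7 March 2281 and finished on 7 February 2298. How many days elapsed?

From March 7, 2281 to March 7, 2297: 16 years, of which 4 contain a Feb 29 — 12×365 + 4×366 = 5844 days.
March 2297: 31 − 7 = 24 days remain.
Then 10 full months totalling 306 days.
February 1–7, 2298: 7 days (2298 is not a leap year).
Residual: 337 days.
Total: 6181 days.

6181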